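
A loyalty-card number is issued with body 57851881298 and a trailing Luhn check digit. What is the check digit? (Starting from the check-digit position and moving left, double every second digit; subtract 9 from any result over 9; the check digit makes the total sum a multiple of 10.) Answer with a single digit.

2

Partial digits right→left: 8 9 2 1 8 8 1 5 8 7 5
Double every second digit counting from the check-digit position (so the 1st, 3rd, 5th, ... of the partial from the right).
  doubled (with −9 where >9): 7 4 7 2 7 1 → sum 28
  kept as-is: 9 1 8 5 7 → sum 30
Total = 28 + 30 = 58.
Check digit = (10 − (58 mod 10)) mod 10 = 2.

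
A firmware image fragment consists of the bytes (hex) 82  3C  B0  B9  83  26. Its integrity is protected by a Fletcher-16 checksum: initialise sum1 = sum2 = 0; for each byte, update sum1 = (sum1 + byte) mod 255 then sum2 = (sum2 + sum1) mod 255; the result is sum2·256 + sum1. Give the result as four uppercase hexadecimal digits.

Running sums (mod 255):
  after byte 0 (82): sum1=130, sum2=130
  after byte 1 (3C): sum1=190, sum2=65
  after byte 2 (B0): sum1=111, sum2=176
  after byte 3 (B9): sum1=41, sum2=217
  after byte 4 (83): sum1=172, sum2=134
  after byte 5 (26): sum1=210, sum2=89
Checksum = sum2·256 + sum1 = 89·256 + 210 = 22994 = 0x59D2.

59D2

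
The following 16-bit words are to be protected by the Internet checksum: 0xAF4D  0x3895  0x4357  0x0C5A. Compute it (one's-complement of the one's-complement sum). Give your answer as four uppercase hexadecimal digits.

One's-complement addition (fold any carry out of bit 15 back into bit 0):
  0xAF4D + 0x3895 = 0x0E7E2
  0xE7E2 + 0x4357 = 0x12B39 → wrap carry → 0x2B3A
  0x2B3A + 0x0C5A = 0x03794
One's-complement sum = 0x3794.
Checksum = ~0x3794 & 0xFFFF = 0xC86B.

C86B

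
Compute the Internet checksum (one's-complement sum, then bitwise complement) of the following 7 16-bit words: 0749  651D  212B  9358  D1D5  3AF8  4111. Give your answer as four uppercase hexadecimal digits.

9136

One's-complement addition (fold any carry out of bit 15 back into bit 0):
  0x0749 + 0x651D = 0x06C66
  0x6C66 + 0x212B = 0x08D91
  0x8D91 + 0x9358 = 0x120E9 → wrap carry → 0x20EA
  0x20EA + 0xD1D5 = 0x0F2BF
  0xF2BF + 0x3AF8 = 0x12DB7 → wrap carry → 0x2DB8
  0x2DB8 + 0x4111 = 0x06EC9
One's-complement sum = 0x6EC9.
Checksum = ~0x6EC9 & 0xFFFF = 0x9136.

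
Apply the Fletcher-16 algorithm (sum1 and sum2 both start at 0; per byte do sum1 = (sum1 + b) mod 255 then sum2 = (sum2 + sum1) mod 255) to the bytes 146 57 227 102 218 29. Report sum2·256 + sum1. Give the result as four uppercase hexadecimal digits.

230E

Running sums (mod 255):
  after byte 0 (146): sum1=146, sum2=146
  after byte 1 (57): sum1=203, sum2=94
  after byte 2 (227): sum1=175, sum2=14
  after byte 3 (102): sum1=22, sum2=36
  after byte 4 (218): sum1=240, sum2=21
  after byte 5 (29): sum1=14, sum2=35
Checksum = sum2·256 + sum1 = 35·256 + 14 = 8974 = 0x230E.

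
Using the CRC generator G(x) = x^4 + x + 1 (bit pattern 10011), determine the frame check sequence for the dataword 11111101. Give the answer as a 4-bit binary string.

0010

Append 4 zeros: 111111010000. Divide by 10011 (XOR where the leading bit is 1):
  pos 0: 11111 XOR 10011 = 01100
  pos 1: 11001 XOR 10011 = 01010
  pos 2: 10100 XOR 10011 = 00111
  pos 4: 11110 XOR 10011 = 01101
  pos 5: 11010 XOR 10011 = 01001
  pos 6: 10010 XOR 10011 = 00001
Remainder (last 4 bits) = 0010. This is the CRC / FCS.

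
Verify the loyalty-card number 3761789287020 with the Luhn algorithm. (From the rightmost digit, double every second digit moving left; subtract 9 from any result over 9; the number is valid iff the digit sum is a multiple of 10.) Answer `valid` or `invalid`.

valid

From the right, keep odd positions and double even positions (subtract 9 from any doubled value over 9):
  doubled (positions 2,4,...): 4 5 4 7 2 5 → sum 27
  kept (positions 1,3,...): 0 0 8 9 7 6 3 → sum 33
Total = 60.
60 mod 10 = 0, so the number is valid.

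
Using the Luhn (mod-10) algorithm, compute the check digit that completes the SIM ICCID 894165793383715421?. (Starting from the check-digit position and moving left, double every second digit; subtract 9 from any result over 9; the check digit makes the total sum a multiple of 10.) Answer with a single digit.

5

Partial digits right→left: 1 2 4 5 1 7 3 8 3 3 9 7 5 6 1 4 9 8
Double every second digit counting from the check-digit position (so the 1st, 3rd, 5th, ... of the partial from the right).
  doubled (with −9 where >9): 2 8 2 6 6 9 1 2 9 → sum 45
  kept as-is: 2 5 7 8 3 7 6 4 8 → sum 50
Total = 45 + 50 = 95.
Check digit = (10 − (95 mod 10)) mod 10 = 5.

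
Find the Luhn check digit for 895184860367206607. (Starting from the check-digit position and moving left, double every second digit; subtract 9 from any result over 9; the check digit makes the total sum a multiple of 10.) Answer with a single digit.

Partial digits right→left: 7 0 6 6 0 2 7 6 3 0 6 8 4 8 1 5 9 8
Double every second digit counting from the check-digit position (so the 1st, 3rd, 5th, ... of the partial from the right).
  doubled (with −9 where >9): 5 3 0 5 6 3 8 2 9 → sum 41
  kept as-is: 0 6 2 6 0 8 8 5 8 → sum 43
Total = 41 + 43 = 84.
Check digit = (10 − (84 mod 10)) mod 10 = 6.

6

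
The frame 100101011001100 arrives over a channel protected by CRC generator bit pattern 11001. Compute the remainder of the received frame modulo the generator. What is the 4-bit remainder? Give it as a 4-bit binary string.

0000

Modulo-2 division of 100101011001100 by 11001:
  pos 0: 10010 XOR 11001 = 01011
  pos 1: 10111 XOR 11001 = 01110
  pos 2: 11100 XOR 11001 = 00101
  pos 4: 10111 XOR 11001 = 01110
  pos 5: 11100 XOR 11001 = 00101
  pos 7: 10101 XOR 11001 = 01100
  pos 8: 11001 XOR 11001 = 00000
Remainder = 0000 (zero — the frame passes the CRC check).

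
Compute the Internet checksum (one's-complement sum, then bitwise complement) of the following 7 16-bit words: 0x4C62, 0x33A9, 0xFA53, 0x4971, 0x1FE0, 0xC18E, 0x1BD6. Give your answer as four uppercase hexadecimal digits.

One's-complement addition (fold any carry out of bit 15 back into bit 0):
  0x4C62 + 0x33A9 = 0x0800B
  0x800B + 0xFA53 = 0x17A5E → wrap carry → 0x7A5F
  0x7A5F + 0x4971 = 0x0C3D0
  0xC3D0 + 0x1FE0 = 0x0E3B0
  0xE3B0 + 0xC18E = 0x1A53E → wrap carry → 0xA53F
  0xA53F + 0x1BD6 = 0x0C115
One's-complement sum = 0xC115.
Checksum = ~0xC115 & 0xFFFF = 0x3EEA.

3EEA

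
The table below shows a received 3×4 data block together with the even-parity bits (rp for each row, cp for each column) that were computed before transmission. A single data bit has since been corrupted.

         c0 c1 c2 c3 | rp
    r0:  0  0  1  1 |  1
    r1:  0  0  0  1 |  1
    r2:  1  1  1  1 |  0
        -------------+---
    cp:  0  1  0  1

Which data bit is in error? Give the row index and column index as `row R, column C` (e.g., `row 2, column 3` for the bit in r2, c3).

row 0, column 0

Recompute each row's even parity and compare to rp:
  r0: data parity 0, sent rp 1 → mismatch
  r1: data parity 1, sent rp 1 → ok
  r2: data parity 0, sent rp 0 → ok
Recompute each column's even parity and compare to cp:
  c0: data parity 1, sent cp 0 → mismatch
  c1: data parity 1, sent cp 1 → ok
  c2: data parity 0, sent cp 0 → ok
  c3: data parity 1, sent cp 1 → ok
Exactly one row (r0) and one column (c0) fail → the flipped bit is at their intersection.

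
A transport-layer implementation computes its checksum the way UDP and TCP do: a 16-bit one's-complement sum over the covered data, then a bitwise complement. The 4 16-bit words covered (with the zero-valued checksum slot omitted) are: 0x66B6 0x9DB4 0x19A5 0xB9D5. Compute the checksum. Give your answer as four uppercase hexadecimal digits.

One's-complement addition (fold any carry out of bit 15 back into bit 0):
  0x66B6 + 0x9DB4 = 0x1046A → wrap carry → 0x046B
  0x046B + 0x19A5 = 0x01E10
  0x1E10 + 0xB9D5 = 0x0D7E5
One's-complement sum = 0xD7E5.
Checksum = ~0xD7E5 & 0xFFFF = 0x281A.

281A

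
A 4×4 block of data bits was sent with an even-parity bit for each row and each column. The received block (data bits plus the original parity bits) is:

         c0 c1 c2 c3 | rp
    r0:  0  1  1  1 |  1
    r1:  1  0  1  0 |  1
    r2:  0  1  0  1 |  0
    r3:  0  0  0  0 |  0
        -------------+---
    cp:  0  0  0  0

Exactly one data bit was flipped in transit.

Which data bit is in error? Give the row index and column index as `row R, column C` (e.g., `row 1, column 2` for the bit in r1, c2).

row 1, column 0

Recompute each row's even parity and compare to rp:
  r0: data parity 1, sent rp 1 → ok
  r1: data parity 0, sent rp 1 → mismatch
  r2: data parity 0, sent rp 0 → ok
  r3: data parity 0, sent rp 0 → ok
Recompute each column's even parity and compare to cp:
  c0: data parity 1, sent cp 0 → mismatch
  c1: data parity 0, sent cp 0 → ok
  c2: data parity 0, sent cp 0 → ok
  c3: data parity 0, sent cp 0 → ok
Exactly one row (r1) and one column (c0) fail → the flipped bit is at their intersection.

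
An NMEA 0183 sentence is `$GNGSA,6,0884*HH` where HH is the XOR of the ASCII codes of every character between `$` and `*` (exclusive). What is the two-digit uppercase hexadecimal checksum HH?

XOR the ASCII codes of the payload characters:
  'G' = 0x47 → acc = 0x47
  'N' = 0x4E → acc = 0x09
  'G' = 0x47 → acc = 0x4E
  'S' = 0x53 → acc = 0x1D
  'A' = 0x41 → acc = 0x5C
  ',' = 0x2C → acc = 0x70
  '6' = 0x36 → acc = 0x46
  ',' = 0x2C → acc = 0x6A
  '0' = 0x30 → acc = 0x5A
  '8' = 0x38 → acc = 0x62
  '8' = 0x38 → acc = 0x5A
  '4' = 0x34 → acc = 0x6E
Checksum = 0x6E.

6E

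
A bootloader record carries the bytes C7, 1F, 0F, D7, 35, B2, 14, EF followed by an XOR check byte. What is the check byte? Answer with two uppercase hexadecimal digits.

7C

XOR the bytes together:
  start with 0xC7
  0xC7 ⊕ 0x1F = 0xD8
  0xD8 ⊕ 0x0F = 0xD7
  0xD7 ⊕ 0xD7 = 0x00
  0x00 ⊕ 0x35 = 0x35
  0x35 ⊕ 0xB2 = 0x87
  0x87 ⊕ 0x14 = 0x93
  0x93 ⊕ 0xEF = 0x7C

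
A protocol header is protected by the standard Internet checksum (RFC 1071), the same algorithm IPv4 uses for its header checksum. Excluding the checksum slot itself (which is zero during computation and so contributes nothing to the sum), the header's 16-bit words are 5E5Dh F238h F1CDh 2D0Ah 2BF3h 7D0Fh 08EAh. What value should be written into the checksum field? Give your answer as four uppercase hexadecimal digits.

One's-complement addition (fold any carry out of bit 15 back into bit 0):
  0x5E5D + 0xF238 = 0x15095 → wrap carry → 0x5096
  0x5096 + 0xF1CD = 0x14263 → wrap carry → 0x4264
  0x4264 + 0x2D0A = 0x06F6E
  0x6F6E + 0x2BF3 = 0x09B61
  0x9B61 + 0x7D0F = 0x11870 → wrap carry → 0x1871
  0x1871 + 0x08EA = 0x0215B
One's-complement sum = 0x215B.
Checksum = ~0x215B & 0xFFFF = 0xDEA4.

DEA4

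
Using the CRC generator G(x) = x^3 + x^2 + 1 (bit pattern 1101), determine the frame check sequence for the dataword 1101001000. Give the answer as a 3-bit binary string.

Append 3 zeros: 1101001000000. Divide by 1101 (XOR where the leading bit is 1):
  pos 0: 1101 XOR 1101 = 0000
  pos 6: 1000 XOR 1101 = 0101
  pos 7: 1010 XOR 1101 = 0111
  pos 8: 1110 XOR 1101 = 0011
Remainder (last 3 bits) = 110. This is the CRC / FCS.

110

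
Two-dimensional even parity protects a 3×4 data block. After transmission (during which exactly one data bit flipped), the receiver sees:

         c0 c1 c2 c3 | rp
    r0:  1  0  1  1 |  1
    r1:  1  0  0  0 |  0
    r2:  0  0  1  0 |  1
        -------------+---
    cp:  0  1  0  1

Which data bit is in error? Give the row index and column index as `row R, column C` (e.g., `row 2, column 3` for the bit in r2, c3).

Recompute each row's even parity and compare to rp:
  r0: data parity 1, sent rp 1 → ok
  r1: data parity 1, sent rp 0 → mismatch
  r2: data parity 1, sent rp 1 → ok
Recompute each column's even parity and compare to cp:
  c0: data parity 0, sent cp 0 → ok
  c1: data parity 0, sent cp 1 → mismatch
  c2: data parity 0, sent cp 0 → ok
  c3: data parity 1, sent cp 1 → ok
Exactly one row (r1) and one column (c1) fail → the flipped bit is at their intersection.

row 1, column 1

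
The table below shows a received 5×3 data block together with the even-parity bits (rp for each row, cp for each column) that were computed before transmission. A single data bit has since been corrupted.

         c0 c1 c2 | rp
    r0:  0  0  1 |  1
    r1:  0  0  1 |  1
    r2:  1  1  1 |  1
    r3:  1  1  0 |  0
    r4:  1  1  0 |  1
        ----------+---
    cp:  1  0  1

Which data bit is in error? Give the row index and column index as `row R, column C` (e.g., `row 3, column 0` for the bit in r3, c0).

row 4, column 1

Recompute each row's even parity and compare to rp:
  r0: data parity 1, sent rp 1 → ok
  r1: data parity 1, sent rp 1 → ok
  r2: data parity 1, sent rp 1 → ok
  r3: data parity 0, sent rp 0 → ok
  r4: data parity 0, sent rp 1 → mismatch
Recompute each column's even parity and compare to cp:
  c0: data parity 1, sent cp 1 → ok
  c1: data parity 1, sent cp 0 → mismatch
  c2: data parity 1, sent cp 1 → ok
Exactly one row (r4) and one column (c1) fail → the flipped bit is at their intersection.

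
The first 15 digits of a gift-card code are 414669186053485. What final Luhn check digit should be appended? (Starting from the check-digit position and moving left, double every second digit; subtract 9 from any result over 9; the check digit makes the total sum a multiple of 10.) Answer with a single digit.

1

Partial digits right→left: 5 8 4 3 5 0 6 8 1 9 6 6 4 1 4
Double every second digit counting from the check-digit position (so the 1st, 3rd, 5th, ... of the partial from the right).
  doubled (with −9 where >9): 1 8 1 3 2 3 8 8 → sum 34
  kept as-is: 8 3 0 8 9 6 1 → sum 35
Total = 34 + 35 = 69.
Check digit = (10 − (69 mod 10)) mod 10 = 1.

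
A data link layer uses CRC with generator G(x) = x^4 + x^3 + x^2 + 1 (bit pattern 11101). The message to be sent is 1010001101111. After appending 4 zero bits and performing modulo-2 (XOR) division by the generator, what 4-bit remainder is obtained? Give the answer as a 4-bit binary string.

1100

Append 4 zeros: 10100011011110000. Divide by 11101 (XOR where the leading bit is 1):
  pos 0: 10100 XOR 11101 = 01001
  pos 1: 10010 XOR 11101 = 01111
  pos 2: 11111 XOR 11101 = 00010
  pos 5: 10101 XOR 11101 = 01000
  pos 6: 10001 XOR 11101 = 01100
  pos 7: 11001 XOR 11101 = 00100
  pos 9: 10010 XOR 11101 = 01111
  pos 10: 11110 XOR 11101 = 00011
Remainder (last 4 bits) = 1100. This is the CRC / FCS.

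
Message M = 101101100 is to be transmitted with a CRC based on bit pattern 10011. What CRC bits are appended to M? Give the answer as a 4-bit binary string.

Append 4 zeros: 1011011000000. Divide by 10011 (XOR where the leading bit is 1):
  pos 0: 10110 XOR 10011 = 00101
  pos 2: 10111 XOR 10011 = 00100
  pos 4: 10000 XOR 10011 = 00011
  pos 7: 11000 XOR 10011 = 01011
  pos 8: 10110 XOR 10011 = 00101
Remainder (last 4 bits) = 0101. This is the CRC / FCS.

0101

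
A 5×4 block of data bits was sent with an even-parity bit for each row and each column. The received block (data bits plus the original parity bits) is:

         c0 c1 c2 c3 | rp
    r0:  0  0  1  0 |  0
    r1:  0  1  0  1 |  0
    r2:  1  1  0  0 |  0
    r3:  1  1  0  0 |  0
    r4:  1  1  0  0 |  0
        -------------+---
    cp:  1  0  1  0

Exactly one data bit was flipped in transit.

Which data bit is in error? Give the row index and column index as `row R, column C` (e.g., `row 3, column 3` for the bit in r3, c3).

row 0, column 3

Recompute each row's even parity and compare to rp:
  r0: data parity 1, sent rp 0 → mismatch
  r1: data parity 0, sent rp 0 → ok
  r2: data parity 0, sent rp 0 → ok
  r3: data parity 0, sent rp 0 → ok
  r4: data parity 0, sent rp 0 → ok
Recompute each column's even parity and compare to cp:
  c0: data parity 1, sent cp 1 → ok
  c1: data parity 0, sent cp 0 → ok
  c2: data parity 1, sent cp 1 → ok
  c3: data parity 1, sent cp 0 → mismatch
Exactly one row (r0) and one column (c3) fail → the flipped bit is at their intersection.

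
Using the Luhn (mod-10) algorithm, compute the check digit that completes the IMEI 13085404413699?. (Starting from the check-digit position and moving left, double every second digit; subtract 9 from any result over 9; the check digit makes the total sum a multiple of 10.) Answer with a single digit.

Partial digits right→left: 9 9 6 3 1 4 4 0 4 5 8 0 3 1
Double every second digit counting from the check-digit position (so the 1st, 3rd, 5th, ... of the partial from the right).
  doubled (with −9 where >9): 9 3 2 8 8 7 6 → sum 43
  kept as-is: 9 3 4 0 5 0 1 → sum 22
Total = 43 + 22 = 65.
Check digit = (10 − (65 mod 10)) mod 10 = 5.

5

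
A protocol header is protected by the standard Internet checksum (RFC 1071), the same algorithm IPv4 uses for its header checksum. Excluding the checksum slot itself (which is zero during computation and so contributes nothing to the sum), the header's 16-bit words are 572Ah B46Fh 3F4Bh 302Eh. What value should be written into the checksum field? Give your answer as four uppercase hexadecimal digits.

One's-complement addition (fold any carry out of bit 15 back into bit 0):
  0x572A + 0xB46F = 0x10B99 → wrap carry → 0x0B9A
  0x0B9A + 0x3F4B = 0x04AE5
  0x4AE5 + 0x302E = 0x07B13
One's-complement sum = 0x7B13.
Checksum = ~0x7B13 & 0xFFFF = 0x84EC.

84EC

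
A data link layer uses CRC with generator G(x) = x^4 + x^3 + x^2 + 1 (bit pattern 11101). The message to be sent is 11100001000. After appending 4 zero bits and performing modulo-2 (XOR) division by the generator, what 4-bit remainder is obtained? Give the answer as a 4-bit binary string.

1001

Append 4 zeros: 111000010000000. Divide by 11101 (XOR where the leading bit is 1):
  pos 0: 11100 XOR 11101 = 00001
  pos 4: 10010 XOR 11101 = 01111
  pos 5: 11110 XOR 11101 = 00011
  pos 8: 11000 XOR 11101 = 00101
  pos 10: 10100 XOR 11101 = 01001
Remainder (last 4 bits) = 1001. This is the CRC / FCS.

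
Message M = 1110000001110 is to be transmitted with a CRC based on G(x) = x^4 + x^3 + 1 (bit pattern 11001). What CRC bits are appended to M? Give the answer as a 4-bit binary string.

1100

Append 4 zeros: 11100000011100000. Divide by 11001 (XOR where the leading bit is 1):
  pos 0: 11100 XOR 11001 = 00101
  pos 2: 10100 XOR 11001 = 01101
  pos 3: 11010 XOR 11001 = 00011
  pos 6: 11011 XOR 11001 = 00010
  pos 9: 10100 XOR 11001 = 01101
  pos 10: 11010 XOR 11001 = 00011
Remainder (last 4 bits) = 1100. This is the CRC / FCS.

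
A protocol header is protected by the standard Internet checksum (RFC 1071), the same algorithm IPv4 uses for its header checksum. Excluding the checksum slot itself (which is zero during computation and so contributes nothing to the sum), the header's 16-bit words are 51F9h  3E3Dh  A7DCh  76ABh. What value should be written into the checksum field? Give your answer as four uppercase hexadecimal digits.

One's-complement addition (fold any carry out of bit 15 back into bit 0):
  0x51F9 + 0x3E3D = 0x09036
  0x9036 + 0xA7DC = 0x13812 → wrap carry → 0x3813
  0x3813 + 0x76AB = 0x0AEBE
One's-complement sum = 0xAEBE.
Checksum = ~0xAEBE & 0xFFFF = 0x5141.

5141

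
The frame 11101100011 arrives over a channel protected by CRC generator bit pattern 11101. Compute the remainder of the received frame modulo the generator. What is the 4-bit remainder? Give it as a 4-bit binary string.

0100

Modulo-2 division of 11101100011 by 11101:
  pos 0: 11101 XOR 11101 = 00000
  pos 5: 10001 XOR 11101 = 01100
  pos 6: 11001 XOR 11101 = 00100
Remainder = 0100 (nonzero — an error is detected).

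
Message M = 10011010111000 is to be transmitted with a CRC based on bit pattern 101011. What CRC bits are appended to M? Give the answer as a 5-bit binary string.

Append 5 zeros: 1001101011100000000. Divide by 101011 (XOR where the leading bit is 1):
  pos 0: 100110 XOR 101011 = 001101
  pos 2: 110110 XOR 101011 = 011101
  pos 3: 111011 XOR 101011 = 010000
  pos 4: 100001 XOR 101011 = 001010
  pos 6: 101010 XOR 101011 = 000001
  pos 11: 100000 XOR 101011 = 001011
  pos 13: 101100 XOR 101011 = 000111
Remainder (last 5 bits) = 00111. This is the CRC / FCS.

00111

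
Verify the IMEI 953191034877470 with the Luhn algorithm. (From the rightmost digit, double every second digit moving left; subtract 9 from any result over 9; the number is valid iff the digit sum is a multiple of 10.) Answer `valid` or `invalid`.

From the right, keep odd positions and double even positions (subtract 9 from any doubled value over 9):
  doubled (positions 2,4,...): 5 5 7 6 2 2 1 → sum 28
  kept (positions 1,3,...): 0 4 7 4 0 9 3 9 → sum 36
Total = 64.
64 mod 10 = 4, so the number is invalid.

invalid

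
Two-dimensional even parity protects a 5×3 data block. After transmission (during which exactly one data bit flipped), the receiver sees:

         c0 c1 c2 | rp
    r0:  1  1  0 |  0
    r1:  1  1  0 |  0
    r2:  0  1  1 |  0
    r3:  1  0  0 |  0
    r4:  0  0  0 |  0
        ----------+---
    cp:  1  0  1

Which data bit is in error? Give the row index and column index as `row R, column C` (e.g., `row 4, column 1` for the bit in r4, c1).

Recompute each row's even parity and compare to rp:
  r0: data parity 0, sent rp 0 → ok
  r1: data parity 0, sent rp 0 → ok
  r2: data parity 0, sent rp 0 → ok
  r3: data parity 1, sent rp 0 → mismatch
  r4: data parity 0, sent rp 0 → ok
Recompute each column's even parity and compare to cp:
  c0: data parity 1, sent cp 1 → ok
  c1: data parity 1, sent cp 0 → mismatch
  c2: data parity 1, sent cp 1 → ok
Exactly one row (r3) and one column (c1) fail → the flipped bit is at their intersection.

row 3, column 1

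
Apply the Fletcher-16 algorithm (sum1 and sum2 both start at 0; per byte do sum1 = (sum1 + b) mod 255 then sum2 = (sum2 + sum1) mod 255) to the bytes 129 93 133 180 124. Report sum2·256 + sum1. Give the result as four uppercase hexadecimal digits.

7395

Running sums (mod 255):
  after byte 0 (129): sum1=129, sum2=129
  after byte 1 (93): sum1=222, sum2=96
  after byte 2 (133): sum1=100, sum2=196
  after byte 3 (180): sum1=25, sum2=221
  after byte 4 (124): sum1=149, sum2=115
Checksum = sum2·256 + sum1 = 115·256 + 149 = 29589 = 0x7395.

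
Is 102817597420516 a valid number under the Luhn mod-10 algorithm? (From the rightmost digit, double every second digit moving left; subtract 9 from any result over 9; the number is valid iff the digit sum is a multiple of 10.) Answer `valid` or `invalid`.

valid

From the right, keep odd positions and double even positions (subtract 9 from any doubled value over 9):
  doubled (positions 2,4,...): 2 0 8 9 5 7 0 → sum 31
  kept (positions 1,3,...): 6 5 2 7 5 1 2 1 → sum 29
Total = 60.
60 mod 10 = 0, so the number is valid.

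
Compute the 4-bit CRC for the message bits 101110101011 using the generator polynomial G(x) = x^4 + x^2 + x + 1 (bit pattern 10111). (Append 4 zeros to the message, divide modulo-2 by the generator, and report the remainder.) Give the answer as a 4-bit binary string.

1100

Append 4 zeros: 1011101010110000. Divide by 10111 (XOR where the leading bit is 1):
  pos 0: 10111 XOR 10111 = 00000
  pos 6: 10101 XOR 10111 = 00010
  pos 9: 10100 XOR 10111 = 00011
Remainder (last 4 bits) = 1100. This is the CRC / FCS.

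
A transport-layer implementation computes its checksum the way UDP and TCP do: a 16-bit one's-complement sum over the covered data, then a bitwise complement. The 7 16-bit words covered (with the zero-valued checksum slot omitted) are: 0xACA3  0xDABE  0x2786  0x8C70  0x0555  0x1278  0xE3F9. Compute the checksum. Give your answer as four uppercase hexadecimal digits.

One's-complement addition (fold any carry out of bit 15 back into bit 0):
  0xACA3 + 0xDABE = 0x18761 → wrap carry → 0x8762
  0x8762 + 0x2786 = 0x0AEE8
  0xAEE8 + 0x8C70 = 0x13B58 → wrap carry → 0x3B59
  0x3B59 + 0x0555 = 0x040AE
  0x40AE + 0x1278 = 0x05326
  0x5326 + 0xE3F9 = 0x1371F → wrap carry → 0x3720
One's-complement sum = 0x3720.
Checksum = ~0x3720 & 0xFFFF = 0xC8DF.

C8DF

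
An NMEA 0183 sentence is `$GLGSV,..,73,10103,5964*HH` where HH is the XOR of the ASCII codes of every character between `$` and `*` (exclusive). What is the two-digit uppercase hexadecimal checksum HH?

XOR the ASCII codes of the payload characters:
  'G' = 0x47 → acc = 0x47
  'L' = 0x4C → acc = 0x0B
  'G' = 0x47 → acc = 0x4C
  'S' = 0x53 → acc = 0x1F
  'V' = 0x56 → acc = 0x49
  ',' = 0x2C → acc = 0x65
  '.' = 0x2E → acc = 0x4B
  '.' = 0x2E → acc = 0x65
  ',' = 0x2C → acc = 0x49
  '7' = 0x37 → acc = 0x7E
  '3' = 0x33 → acc = 0x4D
  ',' = 0x2C → acc = 0x61
  '1' = 0x31 → acc = 0x50
  '0' = 0x30 → acc = 0x60
  '1' = 0x31 → acc = 0x51
  '0' = 0x30 → acc = 0x61
  '3' = 0x33 → acc = 0x52
  ',' = 0x2C → acc = 0x7E
  '5' = 0x35 → acc = 0x4B
  '9' = 0x39 → acc = 0x72
  '6' = 0x36 → acc = 0x44
  '4' = 0x34 → acc = 0x70
Checksum = 0x70.

70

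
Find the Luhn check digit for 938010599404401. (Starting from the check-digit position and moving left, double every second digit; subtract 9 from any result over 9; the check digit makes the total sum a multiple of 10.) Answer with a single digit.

Partial digits right→left: 1 0 4 4 0 4 9 9 5 0 1 0 8 3 9
Double every second digit counting from the check-digit position (so the 1st, 3rd, 5th, ... of the partial from the right).
  doubled (with −9 where >9): 2 8 0 9 1 2 7 9 → sum 38
  kept as-is: 0 4 4 9 0 0 3 → sum 20
Total = 38 + 20 = 58.
Check digit = (10 − (58 mod 10)) mod 10 = 2.

2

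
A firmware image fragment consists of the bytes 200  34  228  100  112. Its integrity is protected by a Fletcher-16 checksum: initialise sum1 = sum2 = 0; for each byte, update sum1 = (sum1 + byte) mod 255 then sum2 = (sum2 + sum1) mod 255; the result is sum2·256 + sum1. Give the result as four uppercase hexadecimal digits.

5CA4

Running sums (mod 255):
  after byte 0 (200): sum1=200, sum2=200
  after byte 1 (34): sum1=234, sum2=179
  after byte 2 (228): sum1=207, sum2=131
  after byte 3 (100): sum1=52, sum2=183
  after byte 4 (112): sum1=164, sum2=92
Checksum = sum2·256 + sum1 = 92·256 + 164 = 23716 = 0x5CA4.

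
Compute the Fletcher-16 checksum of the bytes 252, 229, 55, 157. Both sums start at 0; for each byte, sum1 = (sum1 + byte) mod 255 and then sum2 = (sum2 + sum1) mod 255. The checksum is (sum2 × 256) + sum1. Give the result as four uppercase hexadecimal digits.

Running sums (mod 255):
  after byte 0 (252): sum1=252, sum2=252
  after byte 1 (229): sum1=226, sum2=223
  after byte 2 (55): sum1=26, sum2=249
  after byte 3 (157): sum1=183, sum2=177
Checksum = sum2·256 + sum1 = 177·256 + 183 = 45495 = 0xB1B7.

B1B7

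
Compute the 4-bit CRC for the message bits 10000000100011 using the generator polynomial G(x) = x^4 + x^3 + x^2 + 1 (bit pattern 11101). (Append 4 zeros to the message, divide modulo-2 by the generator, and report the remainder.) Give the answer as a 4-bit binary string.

Append 4 zeros: 100000001000110000. Divide by 11101 (XOR where the leading bit is 1):
  pos 0: 10000 XOR 11101 = 01101
  pos 1: 11010 XOR 11101 = 00111
  pos 3: 11100 XOR 11101 = 00001
  pos 7: 11000 XOR 11101 = 00101
  pos 9: 10111 XOR 11101 = 01010
  pos 10: 10100 XOR 11101 = 01001
  pos 11: 10010 XOR 11101 = 01111
  pos 12: 11110 XOR 11101 = 00011
Remainder (last 4 bits) = 0110. This is the CRC / FCS.

0110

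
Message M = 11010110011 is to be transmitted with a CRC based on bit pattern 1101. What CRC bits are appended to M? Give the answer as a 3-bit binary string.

Append 3 zeros: 11010110011000. Divide by 1101 (XOR where the leading bit is 1):
  pos 0: 1101 XOR 1101 = 0000
  pos 5: 1100 XOR 1101 = 0001
  pos 8: 1110 XOR 1101 = 0011
  pos 10: 1100 XOR 1101 = 0001
Remainder (last 3 bits) = 001. This is the CRC / FCS.

001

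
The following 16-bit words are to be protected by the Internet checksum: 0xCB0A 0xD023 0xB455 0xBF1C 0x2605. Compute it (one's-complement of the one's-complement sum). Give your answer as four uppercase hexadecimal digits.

CB59

One's-complement addition (fold any carry out of bit 15 back into bit 0):
  0xCB0A + 0xD023 = 0x19B2D → wrap carry → 0x9B2E
  0x9B2E + 0xB455 = 0x14F83 → wrap carry → 0x4F84
  0x4F84 + 0xBF1C = 0x10EA0 → wrap carry → 0x0EA1
  0x0EA1 + 0x2605 = 0x034A6
One's-complement sum = 0x34A6.
Checksum = ~0x34A6 & 0xFFFF = 0xCB59.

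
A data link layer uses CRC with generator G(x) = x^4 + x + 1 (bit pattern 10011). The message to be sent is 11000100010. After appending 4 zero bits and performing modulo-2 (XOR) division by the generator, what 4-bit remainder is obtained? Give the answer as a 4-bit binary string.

Append 4 zeros: 110001000100000. Divide by 10011 (XOR where the leading bit is 1):
  pos 0: 11000 XOR 10011 = 01011
  pos 1: 10111 XOR 10011 = 00100
  pos 3: 10000 XOR 10011 = 00011
  pos 6: 11010 XOR 10011 = 01001
  pos 7: 10010 XOR 10011 = 00001
Remainder (last 4 bits) = 1000. This is the CRC / FCS.

1000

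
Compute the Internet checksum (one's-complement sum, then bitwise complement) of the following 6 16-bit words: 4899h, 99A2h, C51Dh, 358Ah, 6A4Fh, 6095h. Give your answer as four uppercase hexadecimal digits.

5837

One's-complement addition (fold any carry out of bit 15 back into bit 0):
  0x4899 + 0x99A2 = 0x0E23B
  0xE23B + 0xC51D = 0x1A758 → wrap carry → 0xA759
  0xA759 + 0x358A = 0x0DCE3
  0xDCE3 + 0x6A4F = 0x14732 → wrap carry → 0x4733
  0x4733 + 0x6095 = 0x0A7C8
One's-complement sum = 0xA7C8.
Checksum = ~0xA7C8 & 0xFFFF = 0x5837.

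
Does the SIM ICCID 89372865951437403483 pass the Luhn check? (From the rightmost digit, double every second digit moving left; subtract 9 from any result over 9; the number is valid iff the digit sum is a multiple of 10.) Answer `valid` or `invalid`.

valid

From the right, keep odd positions and double even positions (subtract 9 from any doubled value over 9):
  doubled (positions 2,4,...): 7 6 8 6 2 9 3 4 6 7 → sum 58
  kept (positions 1,3,...): 3 4 0 7 4 5 5 8 7 9 → sum 52
Total = 110.
110 mod 10 = 0, so the number is valid.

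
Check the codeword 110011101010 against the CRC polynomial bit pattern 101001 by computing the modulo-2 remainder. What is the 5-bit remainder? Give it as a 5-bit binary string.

Modulo-2 division of 110011101010 by 101001:
  pos 0: 110011 XOR 101001 = 011010
  pos 1: 110101 XOR 101001 = 011100
  pos 2: 111000 XOR 101001 = 010001
  pos 3: 100011 XOR 101001 = 001010
  pos 5: 101001 XOR 101001 = 000000
Remainder = 00000 (zero — the frame passes the CRC check).

00000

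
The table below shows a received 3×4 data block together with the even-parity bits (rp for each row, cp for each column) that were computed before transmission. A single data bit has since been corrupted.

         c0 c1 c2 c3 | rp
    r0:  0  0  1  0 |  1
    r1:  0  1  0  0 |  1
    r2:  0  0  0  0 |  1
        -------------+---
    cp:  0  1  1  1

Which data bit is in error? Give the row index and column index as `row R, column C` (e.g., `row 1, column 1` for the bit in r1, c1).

Recompute each row's even parity and compare to rp:
  r0: data parity 1, sent rp 1 → ok
  r1: data parity 1, sent rp 1 → ok
  r2: data parity 0, sent rp 1 → mismatch
Recompute each column's even parity and compare to cp:
  c0: data parity 0, sent cp 0 → ok
  c1: data parity 1, sent cp 1 → ok
  c2: data parity 1, sent cp 1 → ok
  c3: data parity 0, sent cp 1 → mismatch
Exactly one row (r2) and one column (c3) fail → the flipped bit is at their intersection.

row 2, column 3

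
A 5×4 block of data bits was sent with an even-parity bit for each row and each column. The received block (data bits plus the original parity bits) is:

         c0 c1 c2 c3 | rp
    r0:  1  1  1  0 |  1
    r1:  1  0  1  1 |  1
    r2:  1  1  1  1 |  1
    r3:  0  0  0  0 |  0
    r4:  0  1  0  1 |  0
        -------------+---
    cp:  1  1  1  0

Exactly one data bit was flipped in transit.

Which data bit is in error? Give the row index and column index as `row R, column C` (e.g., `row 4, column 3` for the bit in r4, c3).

row 2, column 3

Recompute each row's even parity and compare to rp:
  r0: data parity 1, sent rp 1 → ok
  r1: data parity 1, sent rp 1 → ok
  r2: data parity 0, sent rp 1 → mismatch
  r3: data parity 0, sent rp 0 → ok
  r4: data parity 0, sent rp 0 → ok
Recompute each column's even parity and compare to cp:
  c0: data parity 1, sent cp 1 → ok
  c1: data parity 1, sent cp 1 → ok
  c2: data parity 1, sent cp 1 → ok
  c3: data parity 1, sent cp 0 → mismatch
Exactly one row (r2) and one column (c3) fail → the flipped bit is at their intersection.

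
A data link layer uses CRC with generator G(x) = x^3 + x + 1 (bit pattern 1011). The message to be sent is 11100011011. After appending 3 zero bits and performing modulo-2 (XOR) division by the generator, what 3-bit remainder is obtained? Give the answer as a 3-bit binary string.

101

Append 3 zeros: 11100011011000. Divide by 1011 (XOR where the leading bit is 1):
  pos 0: 1110 XOR 1011 = 0101
  pos 1: 1010 XOR 1011 = 0001
  pos 4: 1011 XOR 1011 = 0000
  pos 9: 1100 XOR 1011 = 0111
  pos 10: 1110 XOR 1011 = 0101
Remainder (last 3 bits) = 101. This is the CRC / FCS.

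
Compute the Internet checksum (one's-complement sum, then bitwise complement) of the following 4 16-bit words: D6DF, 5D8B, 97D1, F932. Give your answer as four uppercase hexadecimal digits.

One's-complement addition (fold any carry out of bit 15 back into bit 0):
  0xD6DF + 0x5D8B = 0x1346A → wrap carry → 0x346B
  0x346B + 0x97D1 = 0x0CC3C
  0xCC3C + 0xF932 = 0x1C56E → wrap carry → 0xC56F
One's-complement sum = 0xC56F.
Checksum = ~0xC56F & 0xFFFF = 0x3A90.

3A90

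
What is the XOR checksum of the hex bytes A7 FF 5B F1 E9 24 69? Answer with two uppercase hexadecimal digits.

XOR the bytes together:
  start with 0xA7
  0xA7 ⊕ 0xFF = 0x58
  0x58 ⊕ 0x5B = 0x03
  0x03 ⊕ 0xF1 = 0xF2
  0xF2 ⊕ 0xE9 = 0x1B
  0x1B ⊕ 0x24 = 0x3F
  0x3F ⊕ 0x69 = 0x56

56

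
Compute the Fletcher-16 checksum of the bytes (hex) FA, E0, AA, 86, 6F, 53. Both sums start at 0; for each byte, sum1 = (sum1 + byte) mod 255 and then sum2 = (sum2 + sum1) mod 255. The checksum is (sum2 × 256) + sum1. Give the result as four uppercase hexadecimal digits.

B6CF

Running sums (mod 255):
  after byte 0 (FA): sum1=250, sum2=250
  after byte 1 (E0): sum1=219, sum2=214
  after byte 2 (AA): sum1=134, sum2=93
  after byte 3 (86): sum1=13, sum2=106
  after byte 4 (6F): sum1=124, sum2=230
  after byte 5 (53): sum1=207, sum2=182
Checksum = sum2·256 + sum1 = 182·256 + 207 = 46799 = 0xB6CF.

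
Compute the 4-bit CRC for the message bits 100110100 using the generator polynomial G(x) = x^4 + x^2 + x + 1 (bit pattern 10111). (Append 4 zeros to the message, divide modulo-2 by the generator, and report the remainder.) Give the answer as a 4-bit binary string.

Append 4 zeros: 1001101000000. Divide by 10111 (XOR where the leading bit is 1):
  pos 0: 10011 XOR 10111 = 00100
  pos 2: 10001 XOR 10111 = 00110
  pos 4: 11000 XOR 10111 = 01111
  pos 5: 11110 XOR 10111 = 01001
  pos 6: 10010 XOR 10111 = 00101
  pos 8: 10100 XOR 10111 = 00011
Remainder (last 4 bits) = 0011. This is the CRC / FCS.

0011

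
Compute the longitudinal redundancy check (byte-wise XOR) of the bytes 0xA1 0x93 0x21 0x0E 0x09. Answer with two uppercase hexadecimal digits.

XOR the bytes together:
  start with 0xA1
  0xA1 ⊕ 0x93 = 0x32
  0x32 ⊕ 0x21 = 0x13
  0x13 ⊕ 0x0E = 0x1D
  0x1D ⊕ 0x09 = 0x14

14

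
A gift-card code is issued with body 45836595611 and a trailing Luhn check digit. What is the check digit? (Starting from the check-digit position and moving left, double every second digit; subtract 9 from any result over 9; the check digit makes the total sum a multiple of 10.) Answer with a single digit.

Partial digits right→left: 1 1 6 5 9 5 6 3 8 5 4
Double every second digit counting from the check-digit position (so the 1st, 3rd, 5th, ... of the partial from the right).
  doubled (with −9 where >9): 2 3 9 3 7 8 → sum 32
  kept as-is: 1 5 5 3 5 → sum 19
Total = 32 + 19 = 51.
Check digit = (10 − (51 mod 10)) mod 10 = 9.

9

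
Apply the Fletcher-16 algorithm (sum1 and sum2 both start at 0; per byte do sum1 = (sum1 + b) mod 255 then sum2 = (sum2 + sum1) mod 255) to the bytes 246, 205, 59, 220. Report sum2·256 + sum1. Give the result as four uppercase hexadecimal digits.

Running sums (mod 255):
  after byte 0 (246): sum1=246, sum2=246
  after byte 1 (205): sum1=196, sum2=187
  after byte 2 (59): sum1=0, sum2=187
  after byte 3 (220): sum1=220, sum2=152
Checksum = sum2·256 + sum1 = 152·256 + 220 = 39132 = 0x98DC.

98DC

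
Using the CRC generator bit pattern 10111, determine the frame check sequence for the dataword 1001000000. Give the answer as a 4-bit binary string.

0011

Append 4 zeros: 10010000000000. Divide by 10111 (XOR where the leading bit is 1):
  pos 0: 10010 XOR 10111 = 00101
  pos 2: 10100 XOR 10111 = 00011
  pos 5: 11000 XOR 10111 = 01111
  pos 6: 11110 XOR 10111 = 01001
  pos 7: 10010 XOR 10111 = 00101
  pos 9: 10100 XOR 10111 = 00011
Remainder (last 4 bits) = 0011. This is the CRC / FCS.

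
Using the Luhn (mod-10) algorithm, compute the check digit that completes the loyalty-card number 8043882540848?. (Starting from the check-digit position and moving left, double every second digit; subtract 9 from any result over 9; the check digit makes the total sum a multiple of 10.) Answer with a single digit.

2

Partial digits right→left: 8 4 8 0 4 5 2 8 8 3 4 0 8
Double every second digit counting from the check-digit position (so the 1st, 3rd, 5th, ... of the partial from the right).
  doubled (with −9 where >9): 7 7 8 4 7 8 7 → sum 48
  kept as-is: 4 0 5 8 3 0 → sum 20
Total = 48 + 20 = 68.
Check digit = (10 − (68 mod 10)) mod 10 = 2.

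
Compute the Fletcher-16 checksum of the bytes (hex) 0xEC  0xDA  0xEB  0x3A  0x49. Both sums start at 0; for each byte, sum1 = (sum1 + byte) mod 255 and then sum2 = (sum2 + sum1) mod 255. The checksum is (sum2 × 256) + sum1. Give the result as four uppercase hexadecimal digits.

Running sums (mod 255):
  after byte 0 (0xEC): sum1=236, sum2=236
  after byte 1 (0xDA): sum1=199, sum2=180
  after byte 2 (0xEB): sum1=179, sum2=104
  after byte 3 (0x3A): sum1=237, sum2=86
  after byte 4 (0x49): sum1=55, sum2=141
Checksum = sum2·256 + sum1 = 141·256 + 55 = 36151 = 0x8D37.

8D37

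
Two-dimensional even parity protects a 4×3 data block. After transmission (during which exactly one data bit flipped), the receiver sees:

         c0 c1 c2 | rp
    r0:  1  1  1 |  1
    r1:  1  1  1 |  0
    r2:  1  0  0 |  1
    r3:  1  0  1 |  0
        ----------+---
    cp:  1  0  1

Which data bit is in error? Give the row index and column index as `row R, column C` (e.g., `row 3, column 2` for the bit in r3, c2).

row 1, column 0

Recompute each row's even parity and compare to rp:
  r0: data parity 1, sent rp 1 → ok
  r1: data parity 1, sent rp 0 → mismatch
  r2: data parity 1, sent rp 1 → ok
  r3: data parity 0, sent rp 0 → ok
Recompute each column's even parity and compare to cp:
  c0: data parity 0, sent cp 1 → mismatch
  c1: data parity 0, sent cp 0 → ok
  c2: data parity 1, sent cp 1 → ok
Exactly one row (r1) and one column (c0) fail → the flipped bit is at their intersection.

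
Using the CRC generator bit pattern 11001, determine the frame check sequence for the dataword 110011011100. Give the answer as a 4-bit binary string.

1100

Append 4 zeros: 1100110111000000. Divide by 11001 (XOR where the leading bit is 1):
  pos 0: 11001 XOR 11001 = 00000
  pos 5: 10111 XOR 11001 = 01110
  pos 6: 11100 XOR 11001 = 00101
  pos 8: 10100 XOR 11001 = 01101
  pos 9: 11010 XOR 11001 = 00011
Remainder (last 4 bits) = 1100. This is the CRC / FCS.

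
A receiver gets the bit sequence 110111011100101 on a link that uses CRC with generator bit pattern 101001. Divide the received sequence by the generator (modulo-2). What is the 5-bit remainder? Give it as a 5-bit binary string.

00100

Modulo-2 division of 110111011100101 by 101001:
  pos 0: 110111 XOR 101001 = 011110
  pos 1: 111100 XOR 101001 = 010101
  pos 2: 101011 XOR 101001 = 000010
  pos 6: 101100 XOR 101001 = 000101
  pos 9: 101101 XOR 101001 = 000100
Remainder = 00100 (nonzero — an error is detected).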